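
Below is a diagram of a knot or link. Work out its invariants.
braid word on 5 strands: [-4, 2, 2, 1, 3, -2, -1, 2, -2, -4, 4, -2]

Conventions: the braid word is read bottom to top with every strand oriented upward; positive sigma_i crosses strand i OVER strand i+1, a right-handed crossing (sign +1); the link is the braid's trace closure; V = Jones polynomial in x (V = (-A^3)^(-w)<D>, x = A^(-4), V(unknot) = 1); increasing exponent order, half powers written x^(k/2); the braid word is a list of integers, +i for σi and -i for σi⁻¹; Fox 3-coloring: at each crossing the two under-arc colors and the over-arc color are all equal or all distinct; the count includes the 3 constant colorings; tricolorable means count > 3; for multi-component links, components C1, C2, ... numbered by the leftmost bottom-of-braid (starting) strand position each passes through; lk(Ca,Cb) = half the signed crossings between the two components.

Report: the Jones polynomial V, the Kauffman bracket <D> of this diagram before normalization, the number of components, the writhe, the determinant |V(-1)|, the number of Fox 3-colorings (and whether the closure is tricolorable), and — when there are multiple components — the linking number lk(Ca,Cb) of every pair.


Jones polynomial: V(x) = 1
<D> = 1; writhe 0
components 1, writhe 0 (12 crossings)
3-colorings: 3 of 3^12, det 1 — not tricolorable
note: w = 0 shifts under R1 moves; the (-A^3)^(0) factor cancels that in V


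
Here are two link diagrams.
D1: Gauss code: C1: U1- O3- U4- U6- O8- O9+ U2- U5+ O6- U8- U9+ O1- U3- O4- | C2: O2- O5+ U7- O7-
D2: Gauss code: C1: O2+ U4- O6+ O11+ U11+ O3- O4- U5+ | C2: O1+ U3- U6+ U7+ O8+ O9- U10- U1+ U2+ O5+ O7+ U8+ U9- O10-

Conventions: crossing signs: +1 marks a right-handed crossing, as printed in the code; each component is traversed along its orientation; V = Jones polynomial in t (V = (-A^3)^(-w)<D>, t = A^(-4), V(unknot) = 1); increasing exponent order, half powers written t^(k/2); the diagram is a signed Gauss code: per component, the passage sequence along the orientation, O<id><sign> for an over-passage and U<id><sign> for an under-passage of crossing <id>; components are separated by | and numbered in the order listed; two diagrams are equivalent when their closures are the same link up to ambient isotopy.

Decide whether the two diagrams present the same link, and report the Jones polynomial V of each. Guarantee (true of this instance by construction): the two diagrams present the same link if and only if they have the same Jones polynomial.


equivalent: no
V(D1) = t^(-9/2) - t^(-5/2) - t^(-3/2) - t^(-1/2)  (w -5, c 9, <D> = A^-13 + A^-9 + A^-5 - A^3)
V(D2) = -t^(1/2) - t^(5/2)  [11 crossings, <D> = A^-1 + A^7, w = +3]
key observation: 2 values of V(t) split the 2 diagrams


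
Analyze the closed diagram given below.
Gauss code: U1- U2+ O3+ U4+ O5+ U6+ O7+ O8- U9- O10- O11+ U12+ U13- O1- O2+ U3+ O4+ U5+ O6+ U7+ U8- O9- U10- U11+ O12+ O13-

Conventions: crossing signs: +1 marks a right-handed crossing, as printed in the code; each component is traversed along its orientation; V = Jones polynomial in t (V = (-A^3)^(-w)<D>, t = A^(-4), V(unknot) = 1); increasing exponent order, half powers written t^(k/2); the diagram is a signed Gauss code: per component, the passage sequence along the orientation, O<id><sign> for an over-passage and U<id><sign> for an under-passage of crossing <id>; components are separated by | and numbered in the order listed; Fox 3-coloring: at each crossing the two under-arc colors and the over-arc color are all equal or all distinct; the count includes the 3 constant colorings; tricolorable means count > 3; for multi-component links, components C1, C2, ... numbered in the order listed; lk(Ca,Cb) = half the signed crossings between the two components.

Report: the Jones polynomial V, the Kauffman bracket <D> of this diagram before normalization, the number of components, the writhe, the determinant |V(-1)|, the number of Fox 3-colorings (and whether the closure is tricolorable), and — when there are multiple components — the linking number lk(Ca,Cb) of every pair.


V = t + t^3 - t^4
<D> = A^-7 - A^-3 - A^5 (w = +3)
1 component over 13 crossings, w = +3
9 Fox colorings among 3^13, |V(-1)| = 3: tricolorable
why: w = +3 (over 13 crossings) is diagram-only; (-A^3)^(-3) removes it from V


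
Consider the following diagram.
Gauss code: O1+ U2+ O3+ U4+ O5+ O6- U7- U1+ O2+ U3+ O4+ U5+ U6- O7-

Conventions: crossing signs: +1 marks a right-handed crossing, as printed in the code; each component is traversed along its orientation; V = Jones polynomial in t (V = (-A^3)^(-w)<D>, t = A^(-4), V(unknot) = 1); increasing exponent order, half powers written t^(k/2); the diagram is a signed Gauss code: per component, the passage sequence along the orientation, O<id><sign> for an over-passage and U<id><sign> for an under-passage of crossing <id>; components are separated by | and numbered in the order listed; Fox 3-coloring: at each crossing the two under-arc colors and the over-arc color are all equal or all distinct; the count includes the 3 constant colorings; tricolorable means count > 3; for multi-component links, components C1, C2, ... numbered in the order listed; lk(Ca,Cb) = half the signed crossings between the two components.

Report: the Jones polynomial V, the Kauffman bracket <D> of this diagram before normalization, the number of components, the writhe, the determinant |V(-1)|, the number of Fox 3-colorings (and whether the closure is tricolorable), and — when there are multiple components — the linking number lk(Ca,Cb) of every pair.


V(t) = t + t^3 - t^4
bracket: A^-7 - A^-3 - A^5, w = +3
1 component, writhe +3, over 7 crossings
det 3, colorings 9 of 3^7 — tricolorable
observation: the span of V is 3, forcing >= 3 crossings in any diagram


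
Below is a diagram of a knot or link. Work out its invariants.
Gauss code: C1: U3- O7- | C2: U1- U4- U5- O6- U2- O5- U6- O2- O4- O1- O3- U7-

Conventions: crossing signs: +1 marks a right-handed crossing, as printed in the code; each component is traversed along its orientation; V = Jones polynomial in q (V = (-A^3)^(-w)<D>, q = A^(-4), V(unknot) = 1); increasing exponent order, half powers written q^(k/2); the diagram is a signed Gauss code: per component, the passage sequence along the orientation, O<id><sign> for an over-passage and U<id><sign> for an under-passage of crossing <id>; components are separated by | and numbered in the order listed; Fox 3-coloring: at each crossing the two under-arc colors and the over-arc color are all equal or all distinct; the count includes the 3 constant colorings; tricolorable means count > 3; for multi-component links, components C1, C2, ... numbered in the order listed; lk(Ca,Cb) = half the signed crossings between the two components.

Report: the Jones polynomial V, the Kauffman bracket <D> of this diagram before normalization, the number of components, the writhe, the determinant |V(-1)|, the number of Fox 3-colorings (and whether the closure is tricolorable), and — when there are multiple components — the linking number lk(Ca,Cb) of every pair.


Jones polynomial: V(q) = q^(-13/2) - q^(-11/2) + q^(-9/2) - 2q^(-7/2) - q^(-3/2)
<D> = A^-15 + 2A^-7 - A^-3 + A - A^5; writhe -7
components 2, writhe -7 (7 crossings)
linking number lk(C1,C2) = -1
3-colorings: 9 of 3^7, det 6 — tricolorable
note: the 1 component pair carries total linking -1


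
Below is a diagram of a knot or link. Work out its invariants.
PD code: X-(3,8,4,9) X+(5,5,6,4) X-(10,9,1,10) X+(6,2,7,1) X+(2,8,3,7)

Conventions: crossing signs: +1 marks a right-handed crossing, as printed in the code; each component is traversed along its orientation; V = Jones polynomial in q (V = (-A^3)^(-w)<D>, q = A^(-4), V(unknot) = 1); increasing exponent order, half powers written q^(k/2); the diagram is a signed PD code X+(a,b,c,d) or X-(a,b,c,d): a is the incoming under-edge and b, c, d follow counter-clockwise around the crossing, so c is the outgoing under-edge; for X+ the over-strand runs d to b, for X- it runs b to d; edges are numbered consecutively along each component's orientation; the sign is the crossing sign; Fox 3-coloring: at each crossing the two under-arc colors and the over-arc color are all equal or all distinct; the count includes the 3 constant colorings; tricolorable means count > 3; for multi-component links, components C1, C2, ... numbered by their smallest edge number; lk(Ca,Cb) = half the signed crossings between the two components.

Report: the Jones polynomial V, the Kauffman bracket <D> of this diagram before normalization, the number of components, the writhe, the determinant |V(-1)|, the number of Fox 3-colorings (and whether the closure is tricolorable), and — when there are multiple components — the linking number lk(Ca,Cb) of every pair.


V(q) = 1
bracket: -A^3, w = +1
1 component, writhe +1, over 5 crossings
det 1, colorings 3 of 3^5 — not tricolorable
observation: w = +1 shifts under R1 moves; the (-A^3)^(-1) factor cancels that in V


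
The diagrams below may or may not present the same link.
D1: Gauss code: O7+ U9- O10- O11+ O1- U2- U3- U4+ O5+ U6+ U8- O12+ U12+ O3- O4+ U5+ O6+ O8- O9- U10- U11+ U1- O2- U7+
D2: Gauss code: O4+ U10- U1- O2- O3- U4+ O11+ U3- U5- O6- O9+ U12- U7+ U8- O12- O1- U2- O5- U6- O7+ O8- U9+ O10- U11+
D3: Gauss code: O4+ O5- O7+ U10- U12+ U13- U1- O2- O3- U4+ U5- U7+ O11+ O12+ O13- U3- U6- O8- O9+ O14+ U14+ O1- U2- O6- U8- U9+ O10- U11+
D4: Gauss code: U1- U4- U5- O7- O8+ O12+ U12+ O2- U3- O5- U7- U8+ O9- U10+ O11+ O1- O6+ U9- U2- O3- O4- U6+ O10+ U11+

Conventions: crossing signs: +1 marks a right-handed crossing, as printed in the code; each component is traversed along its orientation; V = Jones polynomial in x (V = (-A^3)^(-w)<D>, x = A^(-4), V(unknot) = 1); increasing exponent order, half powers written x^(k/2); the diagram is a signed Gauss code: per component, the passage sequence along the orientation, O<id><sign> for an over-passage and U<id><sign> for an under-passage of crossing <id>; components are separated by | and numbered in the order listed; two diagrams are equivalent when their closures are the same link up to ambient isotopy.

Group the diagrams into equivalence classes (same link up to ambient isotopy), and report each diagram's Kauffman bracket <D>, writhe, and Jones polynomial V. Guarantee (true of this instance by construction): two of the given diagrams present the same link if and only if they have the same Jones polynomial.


grouping into links: {D1} | {D2, D3, D4}
V(D1) = -x^-4 + x^-3 + x^-1  (w 0, c 12, <D> = A^4 + A^12 - A^16)
V(D2) = x^-5 - 2x^-4 + 2x^-3 - 2x^-2 + 2x^-1 - 1 + x  (w -4, c 12, <D> = A^-16 - A^-12 + 2A^-8 - 2A^-4 + 2 - 2A^4 + A^8)
V(D3) = x^-5 - 2x^-4 + 2x^-3 - 2x^-2 + 2x^-1 - 1 + x  (w -2, c 14, <D> = A^-10 - A^-6 + 2A^-2 - 2A^2 + 2A^6 - 2A^10 + A^14)
D4 (bracket A^-10 - A^-6 + 2A^-2 - 2A^2 + 2A^6 - 2A^10 + A^14; 12 crossings at w = -2): V = x^-5 - 2x^-4 + 2x^-3 - 2x^-2 + 2x^-1 - 1 + x
key observation: 2 classes among 4 diagrams; unequal V(x) rules out equality


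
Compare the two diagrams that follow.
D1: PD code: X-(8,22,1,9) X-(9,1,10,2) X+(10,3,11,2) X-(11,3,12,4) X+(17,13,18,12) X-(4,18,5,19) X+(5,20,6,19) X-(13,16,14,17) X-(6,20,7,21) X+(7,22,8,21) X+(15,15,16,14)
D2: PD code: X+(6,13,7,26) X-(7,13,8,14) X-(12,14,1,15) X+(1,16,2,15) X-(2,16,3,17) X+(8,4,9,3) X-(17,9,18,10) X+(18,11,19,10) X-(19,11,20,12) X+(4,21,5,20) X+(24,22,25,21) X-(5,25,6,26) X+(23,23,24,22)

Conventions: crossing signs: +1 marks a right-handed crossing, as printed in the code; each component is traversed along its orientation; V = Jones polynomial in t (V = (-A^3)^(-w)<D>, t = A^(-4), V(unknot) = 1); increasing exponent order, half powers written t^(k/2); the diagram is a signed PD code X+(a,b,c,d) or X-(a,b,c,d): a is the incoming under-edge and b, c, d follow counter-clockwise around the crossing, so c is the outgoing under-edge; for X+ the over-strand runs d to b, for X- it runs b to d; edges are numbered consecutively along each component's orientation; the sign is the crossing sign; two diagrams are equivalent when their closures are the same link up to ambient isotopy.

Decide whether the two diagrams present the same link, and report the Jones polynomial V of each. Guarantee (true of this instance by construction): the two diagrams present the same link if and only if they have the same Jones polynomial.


equivalent: yes
D1 (bracket A^-1 + A^7; 11 crossings at w = -1): V = -t^(-5/2) - t^(-1/2)
V(D2) = -t^(-5/2) - t^(-1/2)  [13 crossings, <D> = A^5 + A^13, w = +1]
observation: Reidemeister moves carry D1 (11 crossings) to D2 (13)


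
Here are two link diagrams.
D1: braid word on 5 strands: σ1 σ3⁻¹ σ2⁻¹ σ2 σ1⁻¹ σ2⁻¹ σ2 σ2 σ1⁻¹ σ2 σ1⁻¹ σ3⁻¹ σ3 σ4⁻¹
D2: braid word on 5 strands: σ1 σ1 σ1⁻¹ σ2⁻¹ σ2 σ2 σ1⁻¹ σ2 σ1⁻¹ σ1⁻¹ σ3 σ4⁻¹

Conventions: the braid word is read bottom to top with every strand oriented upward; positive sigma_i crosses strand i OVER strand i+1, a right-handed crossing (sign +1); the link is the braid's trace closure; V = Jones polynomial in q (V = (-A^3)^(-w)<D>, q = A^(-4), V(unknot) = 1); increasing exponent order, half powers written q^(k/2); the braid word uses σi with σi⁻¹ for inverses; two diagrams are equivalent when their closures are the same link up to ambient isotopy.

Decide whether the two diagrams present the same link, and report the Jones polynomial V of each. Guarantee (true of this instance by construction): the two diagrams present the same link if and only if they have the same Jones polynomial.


same link: yes
V(D1) = q^-2 - q^-1 + 1 - q + q^2  [14 crossings, <D> = A^-14 - A^-10 + A^-6 - A^-2 + A^2, w = -2]
V(D2) = q^-2 - q^-1 + 1 - q + q^2  [12 crossings, <D> = A^-8 - A^-4 + 1 - A^4 + A^8, w = 0]
insight: Markov moves rewrite D1 (14 crossings) into D2 (12)


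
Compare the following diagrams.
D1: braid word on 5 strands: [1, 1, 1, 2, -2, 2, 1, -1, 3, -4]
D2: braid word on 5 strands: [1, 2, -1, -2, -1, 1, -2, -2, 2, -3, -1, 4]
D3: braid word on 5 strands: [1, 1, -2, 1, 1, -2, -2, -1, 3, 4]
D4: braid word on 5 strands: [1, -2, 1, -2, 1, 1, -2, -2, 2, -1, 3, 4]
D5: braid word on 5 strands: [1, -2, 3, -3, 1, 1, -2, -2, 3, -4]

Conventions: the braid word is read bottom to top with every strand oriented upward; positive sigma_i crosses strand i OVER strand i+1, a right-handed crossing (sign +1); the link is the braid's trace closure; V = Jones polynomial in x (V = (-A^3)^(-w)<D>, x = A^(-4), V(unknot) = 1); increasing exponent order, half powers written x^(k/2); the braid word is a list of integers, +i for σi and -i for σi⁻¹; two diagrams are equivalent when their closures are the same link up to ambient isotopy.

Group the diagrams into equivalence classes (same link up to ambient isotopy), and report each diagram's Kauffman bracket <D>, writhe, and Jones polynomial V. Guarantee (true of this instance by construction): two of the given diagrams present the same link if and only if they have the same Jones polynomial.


classes: {D1} | {D2} | {D3, D4, D5}
V(D1) = x + x^3 - x^4  [10 crossings, <D> = -A^-4 + 1 + A^8, w = +4]
V(D2) = 1  (w -2, c 12, <D> = A^-6)
V(D3) = -x^-3 + 2x^-2 - 2x^-1 + 3 - 2x + 2x^2 - x^3  (w +2, c 10, <D> = -A^-6 + 2A^-2 - 2A^2 + 3A^6 - 2A^10 + 2A^14 - A^18)
D4 (bracket -A^-6 + 2A^-2 - 2A^2 + 3A^6 - 2A^10 + 2A^14 - A^18; 12 crossings at w = +2): V = -x^-3 + 2x^-2 - 2x^-1 + 3 - 2x + 2x^2 - x^3
V(D5) = -x^-3 + 2x^-2 - 2x^-1 + 3 - 2x + 2x^2 - x^3  (w 0, c 10, <D> = -A^-12 + 2A^-8 - 2A^-4 + 3 - 2A^4 + 2A^8 - A^12)
note: 3 values of V(x) split the 5 diagrams


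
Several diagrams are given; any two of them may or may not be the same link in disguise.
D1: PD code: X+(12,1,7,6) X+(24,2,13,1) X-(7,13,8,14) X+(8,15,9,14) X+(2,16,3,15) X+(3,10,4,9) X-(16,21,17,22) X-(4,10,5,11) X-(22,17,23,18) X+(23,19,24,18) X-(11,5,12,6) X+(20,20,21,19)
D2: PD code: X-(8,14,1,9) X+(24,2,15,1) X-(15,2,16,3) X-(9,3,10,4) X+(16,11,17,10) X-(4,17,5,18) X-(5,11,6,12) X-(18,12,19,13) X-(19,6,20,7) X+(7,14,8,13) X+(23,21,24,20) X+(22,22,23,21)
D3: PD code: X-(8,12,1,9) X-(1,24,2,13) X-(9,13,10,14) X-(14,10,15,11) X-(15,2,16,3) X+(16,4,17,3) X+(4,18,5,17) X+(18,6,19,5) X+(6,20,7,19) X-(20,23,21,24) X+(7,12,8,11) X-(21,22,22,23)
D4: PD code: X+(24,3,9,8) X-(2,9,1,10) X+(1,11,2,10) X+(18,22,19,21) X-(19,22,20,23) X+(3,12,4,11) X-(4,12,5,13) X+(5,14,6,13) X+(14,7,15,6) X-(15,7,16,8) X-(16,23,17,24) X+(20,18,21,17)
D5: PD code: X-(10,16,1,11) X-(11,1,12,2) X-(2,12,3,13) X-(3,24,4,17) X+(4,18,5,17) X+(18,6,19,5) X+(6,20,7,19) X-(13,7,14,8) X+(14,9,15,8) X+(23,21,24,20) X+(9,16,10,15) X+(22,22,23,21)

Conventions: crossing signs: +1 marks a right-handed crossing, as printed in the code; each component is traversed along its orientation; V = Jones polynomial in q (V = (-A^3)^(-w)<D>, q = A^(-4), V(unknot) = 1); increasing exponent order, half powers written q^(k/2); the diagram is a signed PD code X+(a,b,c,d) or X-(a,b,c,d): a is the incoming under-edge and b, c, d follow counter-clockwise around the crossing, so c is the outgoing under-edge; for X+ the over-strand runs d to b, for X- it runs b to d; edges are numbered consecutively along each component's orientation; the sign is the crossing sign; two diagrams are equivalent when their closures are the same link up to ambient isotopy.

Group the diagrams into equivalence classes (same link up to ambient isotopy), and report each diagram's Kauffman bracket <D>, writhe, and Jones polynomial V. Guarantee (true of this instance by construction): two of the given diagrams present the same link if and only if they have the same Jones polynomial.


equivalence classes: {D1, D4} | {D2} | {D3, D5}
D1 (bracket A^-6 + A^-2 + A^2 + A^6; 12 crossings at w = +2): V = 1 + q + q^2 + q^3
V(D2) = q^-5 + 2q^-3 + q^-1  (w -2, c 12, <D> = A^-2 + 2A^6 + A^14)
D3 (bracket A^-14 + 2A^-6 + A^2; 12 crossings at w = -2): V = q^-2 + 2 + q^2
D4 (bracket A^-6 + A^-2 + A^2 + A^6; 12 crossings at w = +2): V = 1 + q + q^2 + q^3
V(D5) = q^-2 + 2 + q^2  [12 crossings, <D> = A^-2 + 2A^6 + A^14, w = +2]
observation: V(q) takes 3 values over 5 diagrams, fixing the grouping


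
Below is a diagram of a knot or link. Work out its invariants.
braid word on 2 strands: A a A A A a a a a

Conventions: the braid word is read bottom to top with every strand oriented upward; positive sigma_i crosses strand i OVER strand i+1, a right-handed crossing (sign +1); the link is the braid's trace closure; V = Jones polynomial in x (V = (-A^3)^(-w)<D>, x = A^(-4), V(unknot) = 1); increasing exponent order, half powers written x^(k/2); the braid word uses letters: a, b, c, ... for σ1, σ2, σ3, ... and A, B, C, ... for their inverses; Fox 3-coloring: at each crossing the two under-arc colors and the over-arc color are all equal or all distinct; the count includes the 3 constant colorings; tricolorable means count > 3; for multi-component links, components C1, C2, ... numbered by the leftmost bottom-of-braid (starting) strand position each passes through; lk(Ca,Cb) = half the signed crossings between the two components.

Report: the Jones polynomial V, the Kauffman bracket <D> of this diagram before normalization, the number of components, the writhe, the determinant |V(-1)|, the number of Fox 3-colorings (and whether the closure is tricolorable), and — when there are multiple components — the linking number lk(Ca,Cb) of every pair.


V(x) = 1
bracket: -A^3, w = +1
1 component, writhe +1, over 9 crossings
det 1, colorings 3 of 3^9 — not tricolorable
observation: one generator, power 1: the (2,1) torus pattern


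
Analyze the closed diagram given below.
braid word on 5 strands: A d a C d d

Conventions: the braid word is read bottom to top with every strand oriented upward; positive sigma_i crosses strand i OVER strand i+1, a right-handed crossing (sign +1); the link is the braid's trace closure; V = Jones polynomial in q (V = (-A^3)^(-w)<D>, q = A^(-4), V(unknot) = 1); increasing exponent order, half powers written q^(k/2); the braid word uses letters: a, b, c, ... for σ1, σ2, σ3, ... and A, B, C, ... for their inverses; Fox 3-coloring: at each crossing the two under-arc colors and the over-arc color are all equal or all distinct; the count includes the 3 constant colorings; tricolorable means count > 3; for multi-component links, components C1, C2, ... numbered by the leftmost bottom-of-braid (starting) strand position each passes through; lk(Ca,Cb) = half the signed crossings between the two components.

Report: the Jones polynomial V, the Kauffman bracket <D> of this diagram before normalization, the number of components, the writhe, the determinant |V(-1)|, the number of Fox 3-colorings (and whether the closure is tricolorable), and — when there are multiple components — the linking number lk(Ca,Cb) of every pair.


V = 1 + 2q + 2q^2 + q^3 - q^4 - q^5
<D> = -A^-14 - A^-10 + A^-6 + 2A^-2 + 2A^2 + A^6 (w = +2)
3 components over 6 crossings, w = +2
lk(C1,C2): 0
lk(C1,C3) = 0
linking number lk(C2,C3) = 0
81 Fox colorings among 3^7, |V(-1)| = 0: tricolorable
why: span 5 respects span(V) <= c + mu - 1 = 8 for this 3-component diagram


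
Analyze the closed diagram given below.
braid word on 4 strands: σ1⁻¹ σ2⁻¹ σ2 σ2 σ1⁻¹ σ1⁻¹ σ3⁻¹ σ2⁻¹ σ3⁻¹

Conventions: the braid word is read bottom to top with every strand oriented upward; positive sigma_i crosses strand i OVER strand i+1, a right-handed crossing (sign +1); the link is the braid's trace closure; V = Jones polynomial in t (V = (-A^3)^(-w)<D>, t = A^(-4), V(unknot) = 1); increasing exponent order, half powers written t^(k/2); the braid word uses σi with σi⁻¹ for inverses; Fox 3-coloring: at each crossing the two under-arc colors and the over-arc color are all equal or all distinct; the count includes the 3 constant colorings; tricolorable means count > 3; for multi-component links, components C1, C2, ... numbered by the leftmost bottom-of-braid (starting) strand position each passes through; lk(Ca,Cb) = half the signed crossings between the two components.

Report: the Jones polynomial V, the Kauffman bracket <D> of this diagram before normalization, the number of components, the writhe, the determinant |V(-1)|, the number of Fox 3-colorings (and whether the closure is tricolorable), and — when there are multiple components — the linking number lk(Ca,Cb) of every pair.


Jones polynomial: V(t) = -t^-6 + t^-5 - t^-4 + 2t^-3 - t^-2 + t^-1
<D> = -A^-11 + A^-7 - 2A^-3 + A - A^5 + A^9; writhe -5
components 1, writhe -5 (9 crossings)
3-colorings: 3 of 3^9, det 7 — not tricolorable
note: the span of V is 5, forcing >= 5 crossings in any diagram


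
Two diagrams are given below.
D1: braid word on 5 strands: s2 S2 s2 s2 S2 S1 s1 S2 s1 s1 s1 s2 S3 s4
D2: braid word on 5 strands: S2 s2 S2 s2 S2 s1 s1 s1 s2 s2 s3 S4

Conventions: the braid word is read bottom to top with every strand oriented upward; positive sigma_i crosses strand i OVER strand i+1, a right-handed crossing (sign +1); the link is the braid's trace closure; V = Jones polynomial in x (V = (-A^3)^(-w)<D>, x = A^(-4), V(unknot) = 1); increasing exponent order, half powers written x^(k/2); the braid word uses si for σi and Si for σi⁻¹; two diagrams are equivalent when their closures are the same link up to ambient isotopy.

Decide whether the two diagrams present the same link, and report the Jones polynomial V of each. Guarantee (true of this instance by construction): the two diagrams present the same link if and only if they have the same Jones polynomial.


same link: yes
V(D1) = x + x^3 - x^4  [14 crossings, <D> = -A^-4 + 1 + A^8, w = +4]
D2 (bracket -A^-4 + 1 + A^8; 12 crossings at w = +4): V = x + x^3 - x^4
note: all 2 diagrams share one V(x), hence one class


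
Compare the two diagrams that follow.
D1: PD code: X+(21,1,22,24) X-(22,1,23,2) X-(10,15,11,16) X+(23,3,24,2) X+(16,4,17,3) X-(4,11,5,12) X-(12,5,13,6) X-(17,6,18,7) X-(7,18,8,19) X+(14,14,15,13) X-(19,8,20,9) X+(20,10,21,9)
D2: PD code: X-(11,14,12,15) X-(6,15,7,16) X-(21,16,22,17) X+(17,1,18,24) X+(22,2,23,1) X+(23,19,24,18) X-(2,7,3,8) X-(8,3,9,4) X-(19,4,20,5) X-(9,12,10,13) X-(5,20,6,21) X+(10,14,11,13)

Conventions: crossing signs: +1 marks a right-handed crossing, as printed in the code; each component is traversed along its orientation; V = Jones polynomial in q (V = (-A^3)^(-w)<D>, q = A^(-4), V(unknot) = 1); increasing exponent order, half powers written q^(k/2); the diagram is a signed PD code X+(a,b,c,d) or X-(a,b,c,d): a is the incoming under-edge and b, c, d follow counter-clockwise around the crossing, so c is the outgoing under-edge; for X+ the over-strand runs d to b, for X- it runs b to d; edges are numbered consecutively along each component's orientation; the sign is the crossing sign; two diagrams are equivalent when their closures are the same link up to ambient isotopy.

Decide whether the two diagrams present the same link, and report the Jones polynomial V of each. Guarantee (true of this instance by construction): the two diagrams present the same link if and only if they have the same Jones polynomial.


same link: yes
V(D1) = -q^-6 + q^-5 - q^-4 + 2q^-3 - q^-2 + q^-1  [12 crossings, <D> = A^-2 - A^2 + 2A^6 - A^10 + A^14 - A^18, w = -2]
V(D2) = -q^-6 + q^-5 - q^-4 + 2q^-3 - q^-2 + q^-1  (w -4, c 12, <D> = A^-8 - A^-4 + 2 - A^4 + A^8 - A^12)
note: one V(q) for all 2 diagrams — one class (guaranteed)


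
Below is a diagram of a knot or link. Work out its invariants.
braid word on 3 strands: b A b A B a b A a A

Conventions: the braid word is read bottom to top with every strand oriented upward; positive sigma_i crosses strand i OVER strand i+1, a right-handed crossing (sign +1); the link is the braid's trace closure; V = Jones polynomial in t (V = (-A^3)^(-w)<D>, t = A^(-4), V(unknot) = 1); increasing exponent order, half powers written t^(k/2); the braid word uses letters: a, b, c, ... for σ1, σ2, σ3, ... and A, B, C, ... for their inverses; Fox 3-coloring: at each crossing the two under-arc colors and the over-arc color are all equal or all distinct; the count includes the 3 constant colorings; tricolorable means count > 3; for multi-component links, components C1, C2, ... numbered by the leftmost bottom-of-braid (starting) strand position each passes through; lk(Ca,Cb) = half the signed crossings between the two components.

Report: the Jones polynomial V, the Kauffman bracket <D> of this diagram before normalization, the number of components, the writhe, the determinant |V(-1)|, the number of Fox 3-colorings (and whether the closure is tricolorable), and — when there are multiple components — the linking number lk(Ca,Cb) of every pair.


Jones polynomial: V(t) = -t^-3 + 2t^-2 - 2t^-1 + 3 - 2t + 2t^2 - t^3
<D> = -A^-12 + 2A^-8 - 2A^-4 + 3 - 2A^4 + 2A^8 - A^12; writhe 0
components 1, writhe 0 (10 crossings)
3-colorings: 3 of 3^10, det 13 — not tricolorable
note: free reduction leaves σ2 σ1⁻¹ σ2 σ1⁻¹ σ2⁻¹ σ1 σ2 σ1⁻¹ of the original 10 letters


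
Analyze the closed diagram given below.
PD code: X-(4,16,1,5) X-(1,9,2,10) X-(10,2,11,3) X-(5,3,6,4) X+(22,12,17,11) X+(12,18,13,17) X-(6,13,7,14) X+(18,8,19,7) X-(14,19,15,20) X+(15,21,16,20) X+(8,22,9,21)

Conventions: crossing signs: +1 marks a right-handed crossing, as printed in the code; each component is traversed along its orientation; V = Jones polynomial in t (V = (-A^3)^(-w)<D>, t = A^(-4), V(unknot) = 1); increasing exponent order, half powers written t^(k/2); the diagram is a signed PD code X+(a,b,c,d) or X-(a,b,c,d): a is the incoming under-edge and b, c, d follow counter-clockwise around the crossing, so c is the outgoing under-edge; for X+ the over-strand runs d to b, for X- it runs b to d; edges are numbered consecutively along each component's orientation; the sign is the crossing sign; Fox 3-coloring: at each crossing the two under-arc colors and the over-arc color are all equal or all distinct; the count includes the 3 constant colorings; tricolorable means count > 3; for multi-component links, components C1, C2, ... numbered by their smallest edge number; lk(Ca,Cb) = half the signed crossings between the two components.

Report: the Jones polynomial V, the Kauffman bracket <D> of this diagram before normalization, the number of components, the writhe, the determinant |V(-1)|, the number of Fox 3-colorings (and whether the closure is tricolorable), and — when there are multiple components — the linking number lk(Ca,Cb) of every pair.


Jones polynomial: V(t) = t^-4 - 2t^-3 + 5t^-2 - 5t^-1 + 6 - 5t + 5t^2 - 2t^3 + t^4
<D> = -A^-19 + 2A^-15 - 5A^-11 + 5A^-7 - 6A^-3 + 5A - 5A^5 + 2A^9 - A^13; writhe -1
components 3, writhe -1 (11 crossings)
linking number lk(C1,C2) = -2
lk(C1,C3): 0
lk(C2,C3) = +2
3-colorings: 3 of 3^11, det 32 — not tricolorable
note: palindromic: swapping t for 1/t fixes V


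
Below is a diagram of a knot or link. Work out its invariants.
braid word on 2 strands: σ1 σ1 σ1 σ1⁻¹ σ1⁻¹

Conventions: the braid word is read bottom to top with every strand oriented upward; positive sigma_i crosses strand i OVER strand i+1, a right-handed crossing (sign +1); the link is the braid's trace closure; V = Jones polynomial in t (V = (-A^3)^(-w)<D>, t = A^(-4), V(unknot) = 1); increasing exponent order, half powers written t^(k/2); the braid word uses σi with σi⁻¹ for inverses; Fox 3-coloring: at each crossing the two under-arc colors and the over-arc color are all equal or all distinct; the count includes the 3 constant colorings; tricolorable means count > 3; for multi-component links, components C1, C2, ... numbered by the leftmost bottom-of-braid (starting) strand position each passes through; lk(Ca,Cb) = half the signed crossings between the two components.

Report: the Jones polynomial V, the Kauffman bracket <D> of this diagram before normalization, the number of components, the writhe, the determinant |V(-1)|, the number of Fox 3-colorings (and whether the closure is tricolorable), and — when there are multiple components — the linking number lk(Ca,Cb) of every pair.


V = 1
<D> = -A^3 (w = +1)
1 component over 5 crossings, w = +1
3 Fox colorings among 3^5, |V(-1)| = 1: not tricolorable
why: inverse pairs cancel, leaving σ1


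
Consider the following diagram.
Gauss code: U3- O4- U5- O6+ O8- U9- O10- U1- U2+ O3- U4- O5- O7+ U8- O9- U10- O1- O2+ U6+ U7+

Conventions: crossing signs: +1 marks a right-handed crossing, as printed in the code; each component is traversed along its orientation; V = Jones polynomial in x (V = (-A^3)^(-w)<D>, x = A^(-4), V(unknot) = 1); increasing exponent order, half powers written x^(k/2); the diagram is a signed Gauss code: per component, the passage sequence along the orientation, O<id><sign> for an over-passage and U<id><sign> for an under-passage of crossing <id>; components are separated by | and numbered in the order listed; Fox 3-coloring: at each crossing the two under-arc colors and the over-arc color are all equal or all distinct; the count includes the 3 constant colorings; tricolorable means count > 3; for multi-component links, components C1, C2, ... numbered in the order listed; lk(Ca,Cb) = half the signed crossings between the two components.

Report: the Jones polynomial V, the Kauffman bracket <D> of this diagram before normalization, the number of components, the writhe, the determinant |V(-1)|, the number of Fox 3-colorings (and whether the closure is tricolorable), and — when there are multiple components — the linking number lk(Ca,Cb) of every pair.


Jones polynomial: V(x) = -x^-7 + x^-6 - x^-5 + x^-4 + x^-2
<D> = A^-4 + A^4 - A^8 + A^12 - A^16; writhe -4
components 1, writhe -4 (10 crossings)
3-colorings: 3 of 3^10, det 5 — not tricolorable
note: the span of V is 5, forcing >= 5 crossings in any diagram


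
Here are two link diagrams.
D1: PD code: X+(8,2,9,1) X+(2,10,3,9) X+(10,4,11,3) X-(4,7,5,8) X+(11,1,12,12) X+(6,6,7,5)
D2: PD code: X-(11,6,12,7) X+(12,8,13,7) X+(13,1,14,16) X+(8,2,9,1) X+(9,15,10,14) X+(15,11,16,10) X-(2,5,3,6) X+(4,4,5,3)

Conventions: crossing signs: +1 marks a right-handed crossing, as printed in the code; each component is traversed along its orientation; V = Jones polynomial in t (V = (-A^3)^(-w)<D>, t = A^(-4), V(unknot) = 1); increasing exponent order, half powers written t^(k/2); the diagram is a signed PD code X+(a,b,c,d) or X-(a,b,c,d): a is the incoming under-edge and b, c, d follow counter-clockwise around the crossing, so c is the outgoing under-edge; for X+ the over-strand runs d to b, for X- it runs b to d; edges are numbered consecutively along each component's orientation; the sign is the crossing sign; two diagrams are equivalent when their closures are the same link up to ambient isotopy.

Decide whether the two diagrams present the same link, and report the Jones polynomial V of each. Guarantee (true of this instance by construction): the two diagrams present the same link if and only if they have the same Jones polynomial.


same link: yes
V(D1) = t + t^3 - t^4  [6 crossings, <D> = -A^-4 + 1 + A^8, w = +4]
V(D2) = t + t^3 - t^4  [8 crossings, <D> = -A^-4 + 1 + A^8, w = +4]
insight: one V(t) for all 2 diagrams — one class (guaranteed)


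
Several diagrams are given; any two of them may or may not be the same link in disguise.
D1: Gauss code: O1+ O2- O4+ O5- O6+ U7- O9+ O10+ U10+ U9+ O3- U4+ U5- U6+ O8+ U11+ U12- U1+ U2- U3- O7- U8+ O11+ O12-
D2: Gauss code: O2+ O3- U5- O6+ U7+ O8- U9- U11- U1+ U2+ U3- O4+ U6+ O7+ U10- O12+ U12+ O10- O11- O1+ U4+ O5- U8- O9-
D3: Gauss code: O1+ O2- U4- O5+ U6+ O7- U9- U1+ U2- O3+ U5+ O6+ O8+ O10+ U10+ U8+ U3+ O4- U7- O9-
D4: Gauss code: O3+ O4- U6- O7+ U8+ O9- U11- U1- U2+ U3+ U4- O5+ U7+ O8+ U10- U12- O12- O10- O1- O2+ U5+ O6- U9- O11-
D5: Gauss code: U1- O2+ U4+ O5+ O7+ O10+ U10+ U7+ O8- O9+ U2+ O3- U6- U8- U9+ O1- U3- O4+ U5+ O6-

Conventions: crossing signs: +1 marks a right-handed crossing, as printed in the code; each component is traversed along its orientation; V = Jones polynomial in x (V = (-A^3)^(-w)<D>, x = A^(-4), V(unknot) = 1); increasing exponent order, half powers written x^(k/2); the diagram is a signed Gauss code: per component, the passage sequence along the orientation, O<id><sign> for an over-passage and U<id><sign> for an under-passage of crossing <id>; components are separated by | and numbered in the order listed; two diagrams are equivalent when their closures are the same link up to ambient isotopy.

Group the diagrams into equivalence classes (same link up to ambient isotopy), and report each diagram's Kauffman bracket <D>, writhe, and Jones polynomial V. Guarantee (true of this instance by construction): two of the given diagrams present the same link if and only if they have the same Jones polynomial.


classes: {D1} | {D2, D3, D4, D5}
V(D1) = x^-2 - x^-1 + 1 - x + x^2  [12 crossings, <D> = A^-2 - A^2 + A^6 - A^10 + A^14, w = +2]
V(D2) = -x^-3 + 2x^-2 - 2x^-1 + 3 - 2x + 2x^2 - x^3  [12 crossings, <D> = -A^-12 + 2A^-8 - 2A^-4 + 3 - 2A^4 + 2A^8 - A^12, w = 0]
D3 (bracket -A^-6 + 2A^-2 - 2A^2 + 3A^6 - 2A^10 + 2A^14 - A^18; 10 crossings at w = +2): V = -x^-3 + 2x^-2 - 2x^-1 + 3 - 2x + 2x^2 - x^3
V(D4) = -x^-3 + 2x^-2 - 2x^-1 + 3 - 2x + 2x^2 - x^3  [12 crossings, <D> = -A^-18 + 2A^-14 - 2A^-10 + 3A^-6 - 2A^-2 + 2A^2 - A^6, w = -2]
V(D5) = -x^-3 + 2x^-2 - 2x^-1 + 3 - 2x + 2x^2 - x^3  [10 crossings, <D> = -A^-6 + 2A^-2 - 2A^2 + 3A^6 - 2A^10 + 2A^14 - A^18, w = +2]
insight: 2 values of V(x) split the 5 diagrams


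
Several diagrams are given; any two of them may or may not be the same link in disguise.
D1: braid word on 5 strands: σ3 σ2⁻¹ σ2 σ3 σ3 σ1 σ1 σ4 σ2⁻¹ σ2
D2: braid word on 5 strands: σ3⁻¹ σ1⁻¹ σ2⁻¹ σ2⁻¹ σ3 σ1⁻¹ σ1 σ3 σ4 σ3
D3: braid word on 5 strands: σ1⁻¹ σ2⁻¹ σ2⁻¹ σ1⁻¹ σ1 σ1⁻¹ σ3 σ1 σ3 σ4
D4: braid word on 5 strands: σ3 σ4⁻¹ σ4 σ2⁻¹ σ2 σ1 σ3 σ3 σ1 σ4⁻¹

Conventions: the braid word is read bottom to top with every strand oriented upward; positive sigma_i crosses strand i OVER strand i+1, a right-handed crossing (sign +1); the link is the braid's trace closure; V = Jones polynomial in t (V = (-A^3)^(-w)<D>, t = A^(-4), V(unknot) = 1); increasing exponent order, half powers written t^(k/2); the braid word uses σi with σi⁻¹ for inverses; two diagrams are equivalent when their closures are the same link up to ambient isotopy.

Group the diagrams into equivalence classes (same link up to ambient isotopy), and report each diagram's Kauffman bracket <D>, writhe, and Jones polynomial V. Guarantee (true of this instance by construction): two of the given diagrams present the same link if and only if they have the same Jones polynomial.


grouping into links: {D1, D4} | {D2, D3}
V(D1) = t + t^2 + 2t^3 + t^4 - t^7  (w +6, c 10, <D> = -A^-10 + A^2 + 2A^6 + A^10 + A^14)
V(D2) = t^-2 + 2 + t^2  [10 crossings, <D> = A^-8 + 2 + A^8, w = 0]
V(D3) = t^-2 + 2 + t^2  (w 0, c 10, <D> = A^-8 + 2 + A^8)
V(D4) = t + t^2 + 2t^3 + t^4 - t^7  [10 crossings, <D> = -A^-16 + A^-4 + 2 + A^4 + A^8, w = +4]
why: 2 values of V(t) split the 4 diagrams


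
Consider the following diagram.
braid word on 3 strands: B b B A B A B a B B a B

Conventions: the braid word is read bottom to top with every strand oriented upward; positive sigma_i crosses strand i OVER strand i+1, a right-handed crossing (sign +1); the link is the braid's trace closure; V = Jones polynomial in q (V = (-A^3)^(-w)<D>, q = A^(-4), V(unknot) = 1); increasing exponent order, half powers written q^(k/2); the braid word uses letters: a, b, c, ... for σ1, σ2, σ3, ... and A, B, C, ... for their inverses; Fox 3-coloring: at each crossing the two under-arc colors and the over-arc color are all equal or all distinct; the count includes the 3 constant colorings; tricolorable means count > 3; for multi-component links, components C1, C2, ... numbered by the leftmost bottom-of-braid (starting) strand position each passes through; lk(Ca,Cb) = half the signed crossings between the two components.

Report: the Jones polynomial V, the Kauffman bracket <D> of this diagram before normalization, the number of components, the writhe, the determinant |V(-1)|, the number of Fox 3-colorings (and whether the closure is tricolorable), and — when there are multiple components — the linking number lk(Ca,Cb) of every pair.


Jones polynomial: V(q) = -q^-9 + 2q^-8 - 3q^-7 + 3q^-6 - 3q^-5 + 3q^-4 - q^-3 + q^-2
<D> = A^-10 - A^-6 + 3A^-2 - 3A^2 + 3A^6 - 3A^10 + 2A^14 - A^18; writhe -6
components 1, writhe -6 (12 crossings)
3-colorings: 3 of 3^12, det 17 — not tricolorable
note: the word shrinks to σ2⁻¹ σ1⁻¹ σ2⁻¹ σ1⁻¹ σ2⁻¹ σ1 σ2⁻¹ σ2⁻¹ σ1 σ2⁻¹ after cancelling


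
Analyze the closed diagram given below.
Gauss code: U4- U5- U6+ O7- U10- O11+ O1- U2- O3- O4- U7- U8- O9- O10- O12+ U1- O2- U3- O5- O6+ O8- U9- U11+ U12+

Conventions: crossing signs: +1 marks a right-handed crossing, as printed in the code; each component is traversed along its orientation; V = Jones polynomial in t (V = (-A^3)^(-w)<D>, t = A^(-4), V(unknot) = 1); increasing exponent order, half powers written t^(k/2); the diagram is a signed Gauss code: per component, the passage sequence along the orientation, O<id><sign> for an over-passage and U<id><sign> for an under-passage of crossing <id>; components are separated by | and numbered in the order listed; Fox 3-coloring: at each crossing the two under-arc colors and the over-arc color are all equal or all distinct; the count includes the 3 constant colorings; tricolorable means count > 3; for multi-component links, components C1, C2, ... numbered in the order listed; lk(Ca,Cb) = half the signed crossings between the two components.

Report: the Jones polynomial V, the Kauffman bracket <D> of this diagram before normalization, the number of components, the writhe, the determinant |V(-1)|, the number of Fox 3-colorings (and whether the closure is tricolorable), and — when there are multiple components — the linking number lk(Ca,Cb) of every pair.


Jones polynomial: V(t) = -t^-9 + t^-8 - 2t^-7 + 3t^-6 - 2t^-5 + 2t^-4 - t^-3 + t^-2
<D> = A^-10 - A^-6 + 2A^-2 - 2A^2 + 3A^6 - 2A^10 + A^14 - A^18; writhe -6
components 1, writhe -6 (12 crossings)
3-colorings: 3 of 3^12, det 13 — not tricolorable
note: V spans 7 powers of t: at least 7 crossings in any diagram


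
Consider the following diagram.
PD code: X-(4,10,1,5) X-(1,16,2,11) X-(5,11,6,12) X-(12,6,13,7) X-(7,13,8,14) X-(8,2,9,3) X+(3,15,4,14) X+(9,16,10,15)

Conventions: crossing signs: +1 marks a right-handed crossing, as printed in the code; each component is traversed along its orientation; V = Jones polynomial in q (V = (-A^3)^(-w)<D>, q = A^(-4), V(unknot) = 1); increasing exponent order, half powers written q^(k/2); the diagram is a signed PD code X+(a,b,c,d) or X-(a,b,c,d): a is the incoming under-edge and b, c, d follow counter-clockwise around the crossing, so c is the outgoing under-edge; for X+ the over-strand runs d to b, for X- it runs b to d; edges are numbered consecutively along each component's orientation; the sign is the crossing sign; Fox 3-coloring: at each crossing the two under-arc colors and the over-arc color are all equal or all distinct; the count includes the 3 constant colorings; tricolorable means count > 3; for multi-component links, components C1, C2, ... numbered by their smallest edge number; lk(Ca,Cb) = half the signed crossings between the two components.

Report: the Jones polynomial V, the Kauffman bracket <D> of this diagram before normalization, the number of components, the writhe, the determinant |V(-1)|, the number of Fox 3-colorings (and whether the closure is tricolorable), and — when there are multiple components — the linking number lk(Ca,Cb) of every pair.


Jones polynomial: V(q) = q^-5 + 2q^-3 + q^-1
<D> = A^-8 + 2 + A^8; writhe -4
components 3, writhe -4 (8 crossings)
linking number lk(C1,C2) = -1
lk(C1,C3): 0
lk(C2,C3) = -1
3-colorings: 3 of 3^8, det 4 — not tricolorable
note: w = -4 shifts under R1 moves; the (-A^3)^(4) factor cancels that in V
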